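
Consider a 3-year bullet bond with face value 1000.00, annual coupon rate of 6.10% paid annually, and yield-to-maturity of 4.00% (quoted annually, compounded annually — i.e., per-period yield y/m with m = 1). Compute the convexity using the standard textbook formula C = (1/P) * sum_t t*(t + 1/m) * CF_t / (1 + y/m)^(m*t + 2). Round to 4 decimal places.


Coupon per period c = face * coupon_rate / m = 61.000000
Periods per year m = 1; per-period yield y/m = 0.040000
Number of cashflows N = 3
Cashflows (t years, CF_t, discount factor 1/(1+y/m)^(m*t), PV):
  t = 1.0000: CF_t = 61.000000, DF = 0.961538, PV = 58.653846
  t = 2.0000: CF_t = 61.000000, DF = 0.924556, PV = 56.397929
  t = 3.0000: CF_t = 1061.000000, DF = 0.888996, PV = 943.225137
Price P = sum_t PV_t = 1058.276912
Convexity numerator sum_t t*(t + 1/m) * CF_t / (1+y/m)^(m*t + 2):
  t = 1.0000: term = 108.457556
  t = 2.0000: term = 312.858334
  t = 3.0000: term = 10464.775923
Convexity = (1/P) * sum = 10886.091813 / 1058.276912 = 10.286619

Answer: Convexity = 10.2866


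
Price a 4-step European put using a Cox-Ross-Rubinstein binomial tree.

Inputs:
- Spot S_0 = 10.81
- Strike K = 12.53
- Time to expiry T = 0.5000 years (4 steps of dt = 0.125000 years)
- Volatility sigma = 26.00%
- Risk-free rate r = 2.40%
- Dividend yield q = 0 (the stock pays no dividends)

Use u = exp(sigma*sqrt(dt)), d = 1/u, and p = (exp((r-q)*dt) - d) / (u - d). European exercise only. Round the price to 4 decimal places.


dt = T/N = 0.125000
u = exp(sigma*sqrt(dt)) = 1.096281; d = 1/u = 0.912175
p = (exp((r-q)*dt) - d) / (u - d) = 0.493355
Discount per step: exp(-r*dt) = 0.997004
Stock lattice S(k, i) with i counting down-moves:
  k=0: S(0,0) = 10.8100
  k=1: S(1,0) = 11.8508; S(1,1) = 9.8606
  k=2: S(2,0) = 12.9918; S(2,1) = 10.8100; S(2,2) = 8.9946
  k=3: S(3,0) = 14.2427; S(3,1) = 11.8508; S(3,2) = 9.8606; S(3,3) = 8.2046
  k=4: S(4,0) = 15.6140; S(4,1) = 12.9918; S(4,2) = 10.8100; S(4,3) = 8.9946; S(4,4) = 7.4841
Terminal payoffs V(N, i) = max(K - S_T, 0):
  V(4,0) = 0.000000; V(4,1) = 0.000000; V(4,2) = 1.720000; V(4,3) = 3.535405; V(4,4) = 5.045935
Backward induction: V(k, i) = exp(-r*dt) * [p * V(k+1, i) + (1-p) * V(k+1, i+1)].
  V(3,0) = exp(-r*dt) * [p*0.000000 + (1-p)*0.000000] = 0.000000
  V(3,1) = exp(-r*dt) * [p*0.000000 + (1-p)*1.720000] = 0.868820
  V(3,2) = exp(-r*dt) * [p*1.720000 + (1-p)*3.535405] = 2.631859
  V(3,3) = exp(-r*dt) * [p*3.535405 + (1-p)*5.045935] = 4.287825
  V(2,0) = exp(-r*dt) * [p*0.000000 + (1-p)*0.868820] = 0.438865
  V(2,1) = exp(-r*dt) * [p*0.868820 + (1-p)*2.631859] = 1.756777
  V(2,2) = exp(-r*dt) * [p*2.631859 + (1-p)*4.287825] = 3.460450
  V(1,0) = exp(-r*dt) * [p*0.438865 + (1-p)*1.756777] = 1.103265
  V(1,1) = exp(-r*dt) * [p*1.756777 + (1-p)*3.460450] = 2.612087
  V(0,0) = exp(-r*dt) * [p*1.103265 + (1-p)*2.612087] = 1.862108

Answer: Price = V(0,0) = 1.8621


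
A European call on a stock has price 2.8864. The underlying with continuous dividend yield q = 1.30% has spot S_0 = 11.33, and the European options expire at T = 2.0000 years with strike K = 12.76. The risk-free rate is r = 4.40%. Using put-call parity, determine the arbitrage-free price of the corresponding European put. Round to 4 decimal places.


Answer: Put price = 3.5323

Derivation:
Put-call parity: C - P = S_0 * exp(-qT) - K * exp(-rT).
S_0 * exp(-qT) = 11.3300 * 0.97433509 = 11.03921657
K * exp(-rT) = 12.7600 * 0.91576088 = 11.68510879
P = C - S*exp(-qT) + K*exp(-rT)
P = 2.8864 - 11.03921657 + 11.68510879 = 3.5323


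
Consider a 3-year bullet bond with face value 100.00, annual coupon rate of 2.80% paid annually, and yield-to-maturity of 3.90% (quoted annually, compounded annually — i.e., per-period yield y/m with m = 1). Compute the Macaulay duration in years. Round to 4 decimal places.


Coupon per period c = face * coupon_rate / m = 2.800000
Periods per year m = 1; per-period yield y/m = 0.039000
Number of cashflows N = 3
Cashflows (t years, CF_t, discount factor 1/(1+y/m)^(m*t), PV):
  t = 1.0000: CF_t = 2.800000, DF = 0.962464, PV = 2.694899
  t = 2.0000: CF_t = 2.800000, DF = 0.926337, PV = 2.593743
  t = 3.0000: CF_t = 102.800000, DF = 0.891566, PV = 91.652955
Price P = sum_t PV_t = 96.941597
Macaulay numerator sum_t t * PV_t:
  t * PV_t at t = 1.0000: 2.694899
  t * PV_t at t = 2.0000: 5.187486
  t * PV_t at t = 3.0000: 274.958865
Macaulay duration D = (sum_t t * PV_t) / P = 282.841250 / 96.941597 = 2.917646

Answer: Macaulay duration = 2.9176 years


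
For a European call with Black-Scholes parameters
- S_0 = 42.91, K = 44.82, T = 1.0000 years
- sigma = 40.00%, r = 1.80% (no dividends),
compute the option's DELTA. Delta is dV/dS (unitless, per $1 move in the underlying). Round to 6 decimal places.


Answer: Delta = 0.554139

Derivation:
d1 = 0.1361260766; d2 = -0.2638739234
phi(d1) = 0.3952630890; exp(-qT) = 1.0000000000; exp(-rT) = 0.9821610324
N(d1) = 0.5541391934
Delta = exp(-qT) * N(d1) = 1.0000000000 * 0.5541391934 = 0.554139


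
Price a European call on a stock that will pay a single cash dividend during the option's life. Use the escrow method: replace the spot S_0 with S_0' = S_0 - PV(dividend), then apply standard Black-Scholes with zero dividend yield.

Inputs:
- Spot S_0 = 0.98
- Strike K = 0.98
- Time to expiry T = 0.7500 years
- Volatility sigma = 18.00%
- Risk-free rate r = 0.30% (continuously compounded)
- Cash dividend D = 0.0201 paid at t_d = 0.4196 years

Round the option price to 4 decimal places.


PV(D) = D * exp(-r * t_d) = 0.0201 * 0.99874199 = 0.02007471
S_0' = S_0 - PV(D) = 0.9800 - 0.02007471 = 0.95992529
d1 = (ln(S_0'/K) + (r + sigma^2/2)*T) / (sigma*sqrt(T)) = -0.04039603
d2 = d1 - sigma*sqrt(T) = -0.19628060
exp(-rT) = 0.99775253
N(d1) = 0.48388870; N(d2) = 0.42219527
C = S_0' * N(d1) - K * exp(-rT) * N(d2) = 0.95992529 * 0.48388870 - 0.9800 * 0.99775253 * 0.42219527 = 0.0517

Answer: Price = 0.0517


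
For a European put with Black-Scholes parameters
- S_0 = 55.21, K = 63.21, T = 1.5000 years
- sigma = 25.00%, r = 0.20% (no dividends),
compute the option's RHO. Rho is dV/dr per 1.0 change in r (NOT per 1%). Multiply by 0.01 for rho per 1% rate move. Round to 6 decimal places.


d1 = -0.2790570418; d2 = -0.5852432596
phi(d1) = 0.3837074179; exp(-qT) = 1.0000000000; exp(-rT) = 0.9970044955
N(-d2) = 0.7208079195
Rho = -K*T*exp(-rT)*N(-d2) = -63.2100 * 1.5000 * 0.9970044955 * 0.7208079195 = -68.138680

Answer: Rho = -68.138680


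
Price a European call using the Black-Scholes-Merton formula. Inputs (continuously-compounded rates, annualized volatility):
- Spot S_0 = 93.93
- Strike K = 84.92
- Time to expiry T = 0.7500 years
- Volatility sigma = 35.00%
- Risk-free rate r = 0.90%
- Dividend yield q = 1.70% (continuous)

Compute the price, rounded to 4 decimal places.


d1 = (ln(S/K) + (r - q + 0.5*sigma^2) * T) / (sigma * sqrt(T)) = 0.46444592
d2 = d1 - sigma * sqrt(T) = 0.16133703
exp(-rT) = 0.99327273; exp(-qT) = 0.98733094
C = S_0 * exp(-qT) * N(d1) - K * exp(-rT) * N(d2)
N(d1) = 0.67883585; N(d2) = 0.56408602
C = 93.9300 * 0.98733094 * 0.67883585 - 84.9200 * 0.99327273 * 0.56408602 = 15.3753

Answer: Price = 15.3753


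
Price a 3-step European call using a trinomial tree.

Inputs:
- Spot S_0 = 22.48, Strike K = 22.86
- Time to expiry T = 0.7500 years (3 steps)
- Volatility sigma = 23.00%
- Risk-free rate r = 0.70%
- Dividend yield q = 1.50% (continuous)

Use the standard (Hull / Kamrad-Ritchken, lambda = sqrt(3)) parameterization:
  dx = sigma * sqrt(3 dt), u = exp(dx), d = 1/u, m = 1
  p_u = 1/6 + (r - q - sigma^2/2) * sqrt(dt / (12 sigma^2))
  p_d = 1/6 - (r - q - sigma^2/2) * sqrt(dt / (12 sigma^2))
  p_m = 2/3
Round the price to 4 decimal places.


dt = T/N = 0.250000; dx = sigma*sqrt(3*dt) = 0.199186
u = exp(dx) = 1.220409; d = 1/u = 0.819398
p_u = 0.145047, p_m = 0.666667, p_d = 0.188286
Discount per step: exp(-r*dt) = 0.998252
Stock lattice S(k, j) with j the centered position index:
  k=0: S(0,+0) = 22.4800
  k=1: S(1,-1) = 18.4201; S(1,+0) = 22.4800; S(1,+1) = 27.4348
  k=2: S(2,-2) = 15.0934; S(2,-1) = 18.4201; S(2,+0) = 22.4800; S(2,+1) = 27.4348; S(2,+2) = 33.4817
  k=3: S(3,-3) = 12.3675; S(3,-2) = 15.0934; S(3,-1) = 18.4201; S(3,+0) = 22.4800; S(3,+1) = 27.4348; S(3,+2) = 33.4817; S(3,+3) = 40.8613
Terminal payoffs V(N, j) = max(S_T - K, 0):
  V(3,-3) = 0.000000; V(3,-2) = 0.000000; V(3,-1) = 0.000000; V(3,+0) = 0.000000; V(3,+1) = 4.574789; V(3,+2) = 10.621656; V(3,+3) = 18.001306
Backward induction: V(k, j) = exp(-r*dt) * [p_u * V(k+1, j+1) + p_m * V(k+1, j) + p_d * V(k+1, j-1)]
  V(2,-2) = exp(-r*dt) * [p_u*0.000000 + p_m*0.000000 + p_d*0.000000] = 0.000000
  V(2,-1) = exp(-r*dt) * [p_u*0.000000 + p_m*0.000000 + p_d*0.000000] = 0.000000
  V(2,+0) = exp(-r*dt) * [p_u*4.574789 + p_m*0.000000 + p_d*0.000000] = 0.662401
  V(2,+1) = exp(-r*dt) * [p_u*10.621656 + p_m*4.574789 + p_d*0.000000] = 4.582476
  V(2,+2) = exp(-r*dt) * [p_u*18.001306 + p_m*10.621656 + p_d*4.574789] = 10.535063
  V(1,-1) = exp(-r*dt) * [p_u*0.662401 + p_m*0.000000 + p_d*0.000000] = 0.095912
  V(1,+0) = exp(-r*dt) * [p_u*4.582476 + p_m*0.662401 + p_d*0.000000] = 1.104343
  V(1,+1) = exp(-r*dt) * [p_u*10.535063 + p_m*4.582476 + p_d*0.662401] = 4.699557
  V(0,+0) = exp(-r*dt) * [p_u*4.699557 + p_m*1.104343 + p_d*0.095912] = 1.433435

Answer: Price = V(0,0) = 1.4334


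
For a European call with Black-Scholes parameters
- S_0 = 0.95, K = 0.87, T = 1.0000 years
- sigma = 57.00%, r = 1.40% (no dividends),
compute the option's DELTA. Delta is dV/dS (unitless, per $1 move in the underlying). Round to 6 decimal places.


Answer: Delta = 0.678638

Derivation:
d1 = 0.4638925841; d2 = -0.1061074159
phi(d1) = 0.3582455270; exp(-qT) = 1.0000000000; exp(-rT) = 0.9860975443
N(d1) = 0.6786376469
Delta = exp(-qT) * N(d1) = 1.0000000000 * 0.6786376469 = 0.678638


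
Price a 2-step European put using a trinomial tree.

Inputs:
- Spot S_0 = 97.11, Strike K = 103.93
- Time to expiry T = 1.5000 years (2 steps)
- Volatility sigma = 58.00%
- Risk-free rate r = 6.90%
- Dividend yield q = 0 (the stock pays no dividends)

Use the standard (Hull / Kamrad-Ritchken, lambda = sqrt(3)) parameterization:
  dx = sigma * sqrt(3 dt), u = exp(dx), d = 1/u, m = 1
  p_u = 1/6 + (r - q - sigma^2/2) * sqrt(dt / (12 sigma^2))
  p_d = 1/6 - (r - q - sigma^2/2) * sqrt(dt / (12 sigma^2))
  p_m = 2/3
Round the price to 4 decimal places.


Answer: Price = V(0,0) = 22.4121

Derivation:
dt = T/N = 0.750000; dx = sigma*sqrt(3*dt) = 0.870000
u = exp(dx) = 2.386911; d = 1/u = 0.418952
p_u = 0.123908, p_m = 0.666667, p_d = 0.209425
Discount per step: exp(-r*dt) = 0.949566
Stock lattice S(k, j) with j the centered position index:
  k=0: S(0,+0) = 97.1100
  k=1: S(1,-1) = 40.6844; S(1,+0) = 97.1100; S(1,+1) = 231.7929
  k=2: S(2,-2) = 17.0448; S(2,-1) = 40.6844; S(2,+0) = 97.1100; S(2,+1) = 231.7929; S(2,+2) = 553.2690
Terminal payoffs V(N, j) = max(K - S_T, 0):
  V(2,-2) = 86.885214; V(2,-1) = 63.245615; V(2,+0) = 6.820000; V(2,+1) = 0.000000; V(2,+2) = 0.000000
Backward induction: V(k, j) = exp(-r*dt) * [p_u * V(k+1, j+1) + p_m * V(k+1, j) + p_d * V(k+1, j-1)]
  V(1,-1) = exp(-r*dt) * [p_u*6.820000 + p_m*63.245615 + p_d*86.885214] = 58.117970
  V(1,+0) = exp(-r*dt) * [p_u*0.000000 + p_m*6.820000 + p_d*63.245615] = 16.894585
  V(1,+1) = exp(-r*dt) * [p_u*0.000000 + p_m*0.000000 + p_d*6.820000] = 1.356247
  V(0,+0) = exp(-r*dt) * [p_u*1.356247 + p_m*16.894585 + p_d*58.117970] = 22.412117


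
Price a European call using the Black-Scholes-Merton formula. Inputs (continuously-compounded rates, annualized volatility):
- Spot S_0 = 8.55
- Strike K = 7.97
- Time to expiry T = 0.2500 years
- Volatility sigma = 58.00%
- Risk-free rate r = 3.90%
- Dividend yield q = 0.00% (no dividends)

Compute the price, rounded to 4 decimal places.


d1 = (ln(S/K) + (r - q + 0.5*sigma^2) * T) / (sigma * sqrt(T)) = 0.42085100
d2 = d1 - sigma * sqrt(T) = 0.13085100
exp(-rT) = 0.99029738; exp(-qT) = 1.00000000
C = S_0 * exp(-qT) * N(d1) - K * exp(-rT) * N(d2)
N(d1) = 0.66306806; N(d2) = 0.55205341
C = 8.5500 * 1.00000000 * 0.66306806 - 7.9700 * 0.99029738 * 0.55205341 = 1.3121

Answer: Price = 1.3121


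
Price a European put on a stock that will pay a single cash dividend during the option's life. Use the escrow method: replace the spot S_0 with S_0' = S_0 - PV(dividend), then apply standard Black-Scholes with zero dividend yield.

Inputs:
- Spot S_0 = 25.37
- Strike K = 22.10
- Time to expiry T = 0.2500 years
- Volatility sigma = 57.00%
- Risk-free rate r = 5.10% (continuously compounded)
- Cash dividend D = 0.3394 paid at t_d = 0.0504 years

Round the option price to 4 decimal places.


PV(D) = D * exp(-r * t_d) = 0.3394 * 0.99743290 = 0.33852873
S_0' = S_0 - PV(D) = 25.3700 - 0.33852873 = 25.03147127
d1 = (ln(S_0'/K) + (r + sigma^2/2)*T) / (sigma*sqrt(T)) = 0.62427641
d2 = d1 - sigma*sqrt(T) = 0.33927641
exp(-rT) = 0.98733094
N(-d1) = 0.26622304; N(-d2) = 0.36720076
P = K * exp(-rT) * N(-d2) - S_0' * N(-d1) = 22.1000 * 0.98733094 * 0.36720076 - 25.03147127 * 0.26622304 = 1.3484

Answer: Price = 1.3484


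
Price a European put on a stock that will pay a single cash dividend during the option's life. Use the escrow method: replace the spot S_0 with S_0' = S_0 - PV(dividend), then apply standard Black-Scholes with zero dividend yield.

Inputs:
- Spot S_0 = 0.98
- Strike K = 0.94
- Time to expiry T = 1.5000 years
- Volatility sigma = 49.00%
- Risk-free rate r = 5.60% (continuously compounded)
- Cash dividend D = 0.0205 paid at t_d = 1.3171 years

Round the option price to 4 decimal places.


PV(D) = D * exp(-r * t_d) = 0.0205 * 0.92889683 = 0.01904239
S_0' = S_0 - PV(D) = 0.9800 - 0.01904239 = 0.96095761
d1 = (ln(S_0'/K) + (r + sigma^2/2)*T) / (sigma*sqrt(T)) = 0.47677639
d2 = d1 - sigma*sqrt(T) = -0.12334859
exp(-rT) = 0.91943126
N(-d1) = 0.31676068; N(-d2) = 0.54908447
P = K * exp(-rT) * N(-d2) - S_0' * N(-d1) = 0.9400 * 0.91943126 * 0.54908447 - 0.96095761 * 0.31676068 = 0.1702

Answer: Price = 0.1702


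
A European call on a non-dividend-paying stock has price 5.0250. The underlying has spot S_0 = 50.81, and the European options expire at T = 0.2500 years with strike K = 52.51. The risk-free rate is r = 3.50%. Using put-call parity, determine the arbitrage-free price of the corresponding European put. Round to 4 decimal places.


Answer: Put price = 6.2675

Derivation:
Put-call parity: C - P = S_0 * exp(-qT) - K * exp(-rT).
S_0 * exp(-qT) = 50.8100 * 1.00000000 = 50.81000000
K * exp(-rT) = 52.5100 * 0.99128817 = 52.05254180
P = C - S*exp(-qT) + K*exp(-rT)
P = 5.0250 - 50.81000000 + 52.05254180 = 6.2675


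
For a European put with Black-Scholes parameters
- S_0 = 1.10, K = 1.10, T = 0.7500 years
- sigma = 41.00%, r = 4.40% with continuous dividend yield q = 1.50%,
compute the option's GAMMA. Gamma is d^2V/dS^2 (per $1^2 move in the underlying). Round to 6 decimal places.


Answer: Gamma = 0.981601

Derivation:
d1 = 0.2387906632; d2 = -0.1162797524
phi(d1) = 0.3877288501; exp(-qT) = 0.9888130446; exp(-rT) = 0.9675385596
Gamma = exp(-qT) * phi(d1) / (S * sigma * sqrt(T)) = 0.9888130446 * 0.3877288501 / (1.1000 * 0.4100 * 0.8660254038) = 0.981601


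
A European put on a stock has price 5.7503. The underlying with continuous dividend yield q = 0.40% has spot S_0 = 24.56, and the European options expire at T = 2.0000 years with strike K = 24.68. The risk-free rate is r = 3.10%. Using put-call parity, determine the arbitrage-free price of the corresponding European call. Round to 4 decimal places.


Put-call parity: C - P = S_0 * exp(-qT) - K * exp(-rT).
S_0 * exp(-qT) = 24.5600 * 0.99203191 = 24.36430383
K * exp(-rT) = 24.6800 * 0.93988289 = 23.19630965
C = P + S*exp(-qT) - K*exp(-rT)
C = 5.7503 + 24.36430383 - 23.19630965 = 6.9183

Answer: Call price = 6.9183


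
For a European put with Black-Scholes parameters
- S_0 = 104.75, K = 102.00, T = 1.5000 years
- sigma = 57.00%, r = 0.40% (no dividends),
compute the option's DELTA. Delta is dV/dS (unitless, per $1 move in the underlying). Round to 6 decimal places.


d1 = 0.3957555282; d2 = -0.3023490485
phi(d1) = 0.3688925933; exp(-qT) = 1.0000000000; exp(-rT) = 0.9940179641
N(-d1) = 0.3461426936
Delta = -exp(-qT) * N(-d1) = -1.0000000000 * 0.3461426936 = -0.346143

Answer: Delta = -0.346143


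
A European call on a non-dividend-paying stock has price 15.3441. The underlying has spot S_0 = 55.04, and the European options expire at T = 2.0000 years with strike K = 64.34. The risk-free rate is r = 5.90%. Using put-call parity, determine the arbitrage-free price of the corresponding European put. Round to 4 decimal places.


Put-call parity: C - P = S_0 * exp(-qT) - K * exp(-rT).
S_0 * exp(-qT) = 55.0400 * 1.00000000 = 55.04000000
K * exp(-rT) = 64.3400 * 0.88869605 = 57.17870403
P = C - S*exp(-qT) + K*exp(-rT)
P = 15.3441 - 55.04000000 + 57.17870403 = 17.4828

Answer: Put price = 17.4828


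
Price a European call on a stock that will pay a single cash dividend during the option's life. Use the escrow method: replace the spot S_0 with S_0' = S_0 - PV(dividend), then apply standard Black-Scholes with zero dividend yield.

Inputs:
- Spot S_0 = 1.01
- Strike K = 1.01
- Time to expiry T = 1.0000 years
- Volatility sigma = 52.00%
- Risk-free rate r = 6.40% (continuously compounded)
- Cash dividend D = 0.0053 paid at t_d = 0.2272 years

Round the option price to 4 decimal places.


Answer: Price = 0.2302

Derivation:
PV(D) = D * exp(-r * t_d) = 0.0053 * 0.98556441 = 0.00522349
S_0' = S_0 - PV(D) = 1.0100 - 0.00522349 = 1.00477651
d1 = (ln(S_0'/K) + (r + sigma^2/2)*T) / (sigma*sqrt(T)) = 0.37310540
d2 = d1 - sigma*sqrt(T) = -0.14689460
exp(-rT) = 0.93800500
N(d1) = 0.64546500; N(d2) = 0.44160761
C = S_0' * N(d1) - K * exp(-rT) * N(d2) = 1.00477651 * 0.64546500 - 1.0100 * 0.93800500 * 0.44160761 = 0.2302


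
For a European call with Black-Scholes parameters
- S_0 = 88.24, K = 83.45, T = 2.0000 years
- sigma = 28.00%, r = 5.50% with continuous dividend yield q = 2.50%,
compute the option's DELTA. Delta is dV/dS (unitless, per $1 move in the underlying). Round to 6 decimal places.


d1 = 0.4904611954; d2 = 0.0944813980
phi(d1) = 0.3537323854; exp(-qT) = 0.9512294245; exp(-rT) = 0.8958341353
N(d1) = 0.6880962088
Delta = exp(-qT) * N(d1) = 0.9512294245 * 0.6880962088 = 0.654537

Answer: Delta = 0.654537


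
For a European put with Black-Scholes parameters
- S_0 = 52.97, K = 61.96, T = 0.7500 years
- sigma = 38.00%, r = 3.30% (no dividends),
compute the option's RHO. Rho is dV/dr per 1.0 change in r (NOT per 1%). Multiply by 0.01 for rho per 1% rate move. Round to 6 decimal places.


Answer: Rho = -32.377455

Derivation:
d1 = -0.2366020906; d2 = -0.5656917440
phi(d1) = 0.3879306052; exp(-qT) = 1.0000000000; exp(-rT) = 0.9755537700
N(-d2) = 0.7141983257
Rho = -K*T*exp(-rT)*N(-d2) = -61.9600 * 0.7500 * 0.9755537700 * 0.7141983257 = -32.377455


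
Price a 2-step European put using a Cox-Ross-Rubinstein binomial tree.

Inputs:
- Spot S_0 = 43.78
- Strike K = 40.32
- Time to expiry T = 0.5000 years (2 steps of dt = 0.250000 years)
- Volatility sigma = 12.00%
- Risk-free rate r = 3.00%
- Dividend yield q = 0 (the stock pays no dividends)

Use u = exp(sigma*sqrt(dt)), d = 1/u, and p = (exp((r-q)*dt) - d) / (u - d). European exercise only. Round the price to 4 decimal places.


Answer: Price = V(0,0) = 0.3004

Derivation:
dt = T/N = 0.250000
u = exp(sigma*sqrt(dt)) = 1.061837; d = 1/u = 0.941765
p = (exp((r-q)*dt) - d) / (u - d) = 0.547702
Discount per step: exp(-r*dt) = 0.992528
Stock lattice S(k, i) with i counting down-moves:
  k=0: S(0,0) = 43.7800
  k=1: S(1,0) = 46.4872; S(1,1) = 41.2305
  k=2: S(2,0) = 49.3618; S(2,1) = 43.7800; S(2,2) = 38.8294
Terminal payoffs V(N, i) = max(K - S_T, 0):
  V(2,0) = 0.000000; V(2,1) = 0.000000; V(2,2) = 1.490623
Backward induction: V(k, i) = exp(-r*dt) * [p * V(k+1, i) + (1-p) * V(k+1, i+1)].
  V(1,0) = exp(-r*dt) * [p*0.000000 + (1-p)*0.000000] = 0.000000
  V(1,1) = exp(-r*dt) * [p*0.000000 + (1-p)*1.490623] = 0.669169
  V(0,0) = exp(-r*dt) * [p*0.000000 + (1-p)*0.669169] = 0.300402


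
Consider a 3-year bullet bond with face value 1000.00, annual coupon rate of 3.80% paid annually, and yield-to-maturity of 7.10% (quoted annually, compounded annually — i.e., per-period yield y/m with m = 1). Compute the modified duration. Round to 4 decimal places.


Answer: Modified duration = 2.6947

Derivation:
Coupon per period c = face * coupon_rate / m = 38.000000
Periods per year m = 1; per-period yield y/m = 0.071000
Number of cashflows N = 3
Cashflows (t years, CF_t, discount factor 1/(1+y/m)^(m*t), PV):
  t = 1.0000: CF_t = 38.000000, DF = 0.933707, PV = 35.480859
  t = 2.0000: CF_t = 38.000000, DF = 0.871808, PV = 33.128720
  t = 3.0000: CF_t = 1038.000000, DF = 0.814013, PV = 844.945974
Price P = sum_t PV_t = 913.555553
First compute Macaulay numerator sum_t t * PV_t:
  t * PV_t at t = 1.0000: 35.480859
  t * PV_t at t = 2.0000: 66.257440
  t * PV_t at t = 3.0000: 2534.837922
Macaulay duration D = 2636.576221 / 913.555553 = 2.886060
Modified duration = D / (1 + y/m) = 2.886060 / (1 + 0.071000) = 2.694734


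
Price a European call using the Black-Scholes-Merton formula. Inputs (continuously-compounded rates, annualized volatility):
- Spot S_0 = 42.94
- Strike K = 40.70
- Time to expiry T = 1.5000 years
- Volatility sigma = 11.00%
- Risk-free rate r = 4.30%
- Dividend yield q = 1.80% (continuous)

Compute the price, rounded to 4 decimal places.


Answer: Price = 4.4378

Derivation:
d1 = (ln(S/K) + (r - q + 0.5*sigma^2) * T) / (sigma * sqrt(T)) = 0.74338822
d2 = d1 - sigma * sqrt(T) = 0.60866628
exp(-rT) = 0.93753611; exp(-qT) = 0.97336124
C = S_0 * exp(-qT) * N(d1) - K * exp(-rT) * N(d2)
N(d1) = 0.77137666; N(d2) = 0.72862717
C = 42.9400 * 0.97336124 * 0.77137666 - 40.7000 * 0.93753611 * 0.72862717 = 4.4378


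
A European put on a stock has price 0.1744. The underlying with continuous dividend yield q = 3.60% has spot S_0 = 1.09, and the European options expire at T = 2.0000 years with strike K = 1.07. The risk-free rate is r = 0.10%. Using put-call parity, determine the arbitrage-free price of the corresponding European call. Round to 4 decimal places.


Put-call parity: C - P = S_0 * exp(-qT) - K * exp(-rT).
S_0 * exp(-qT) = 1.0900 * 0.93053090 = 1.01427868
K * exp(-rT) = 1.0700 * 0.99800200 = 1.06786214
C = P + S*exp(-qT) - K*exp(-rT)
C = 0.1744 + 1.01427868 - 1.06786214 = 0.1208

Answer: Call price = 0.1208


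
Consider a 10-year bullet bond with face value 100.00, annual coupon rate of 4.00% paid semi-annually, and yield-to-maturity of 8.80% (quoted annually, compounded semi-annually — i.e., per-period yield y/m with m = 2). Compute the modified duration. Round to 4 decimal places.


Answer: Modified duration = 7.5762

Derivation:
Coupon per period c = face * coupon_rate / m = 2.000000
Periods per year m = 2; per-period yield y/m = 0.044000
Number of cashflows N = 20
Cashflows (t years, CF_t, discount factor 1/(1+y/m)^(m*t), PV):
  t = 0.5000: CF_t = 2.000000, DF = 0.957854, PV = 1.915709
  t = 1.0000: CF_t = 2.000000, DF = 0.917485, PV = 1.834970
  t = 1.5000: CF_t = 2.000000, DF = 0.878817, PV = 1.757634
  t = 2.0000: CF_t = 2.000000, DF = 0.841779, PV = 1.683558
  t = 2.5000: CF_t = 2.000000, DF = 0.806302, PV = 1.612603
  t = 3.0000: CF_t = 2.000000, DF = 0.772320, PV = 1.544639
  t = 3.5000: CF_t = 2.000000, DF = 0.739770, PV = 1.479539
  t = 4.0000: CF_t = 2.000000, DF = 0.708592, PV = 1.417183
  t = 4.5000: CF_t = 2.000000, DF = 0.678728, PV = 1.357455
  t = 5.0000: CF_t = 2.000000, DF = 0.650122, PV = 1.300244
  t = 5.5000: CF_t = 2.000000, DF = 0.622722, PV = 1.245445
  t = 6.0000: CF_t = 2.000000, DF = 0.596477, PV = 1.192955
  t = 6.5000: CF_t = 2.000000, DF = 0.571339, PV = 1.142677
  t = 7.0000: CF_t = 2.000000, DF = 0.547259, PV = 1.094518
  t = 7.5000: CF_t = 2.000000, DF = 0.524195, PV = 1.048389
  t = 8.0000: CF_t = 2.000000, DF = 0.502102, PV = 1.004204
  t = 8.5000: CF_t = 2.000000, DF = 0.480941, PV = 0.961881
  t = 9.0000: CF_t = 2.000000, DF = 0.460671, PV = 0.921342
  t = 9.5000: CF_t = 2.000000, DF = 0.441256, PV = 0.882512
  t = 10.0000: CF_t = 102.000000, DF = 0.422659, PV = 43.111209
Price P = sum_t PV_t = 68.508668
First compute Macaulay numerator sum_t t * PV_t:
  t * PV_t at t = 0.5000: 0.957854
  t * PV_t at t = 1.0000: 1.834970
  t * PV_t at t = 1.5000: 2.636451
  t * PV_t at t = 2.0000: 3.367115
  t * PV_t at t = 2.5000: 4.031508
  t * PV_t at t = 3.0000: 4.633917
  t * PV_t at t = 3.5000: 5.178388
  t * PV_t at t = 4.0000: 5.668733
  t * PV_t at t = 4.5000: 6.108548
  t * PV_t at t = 5.0000: 6.501222
  t * PV_t at t = 5.5000: 6.849947
  t * PV_t at t = 6.0000: 7.157729
  t * PV_t at t = 6.5000: 7.427401
  t * PV_t at t = 7.0000: 7.661628
  t * PV_t at t = 7.5000: 7.862919
  t * PV_t at t = 8.0000: 8.033633
  t * PV_t at t = 8.5000: 8.175992
  t * PV_t at t = 9.0000: 8.292081
  t * PV_t at t = 9.5000: 8.383862
  t * PV_t at t = 10.0000: 431.112086
Macaulay duration D = 541.875985 / 68.508668 = 7.909597
Modified duration = D / (1 + y/m) = 7.909597 / (1 + 0.044000) = 7.576243


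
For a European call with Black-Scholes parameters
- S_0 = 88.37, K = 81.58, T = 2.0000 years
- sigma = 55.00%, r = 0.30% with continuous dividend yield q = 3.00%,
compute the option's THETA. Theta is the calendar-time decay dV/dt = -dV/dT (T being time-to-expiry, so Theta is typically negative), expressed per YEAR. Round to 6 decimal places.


Answer: Theta = -4.336541

Derivation:
d1 = 0.4222692712; d2 = -0.3555481881
phi(d1) = 0.3649137693; exp(-qT) = 0.9417645336; exp(-rT) = 0.9940179641
Theta = -S*exp(-qT)*phi(d1)*sigma/(2*sqrt(T)) - r*K*exp(-rT)*N(d2) + q*S*exp(-qT)*N(d1)
N(d1) = 0.6635857576; N(d2) = 0.3610894755; sqrt(T) = 1.4142135624
Term 1 = -88.3700 * 0.9417645336 * 0.3649137693 * 0.5500 / (2 * 1.4142135624) = -5.9054790477
Term 2 = -0.0030 * 81.5800 * 0.9940179641 * 0.3610894755 = -0.0878443875
Term 3 = 0.0300 * 88.3700 * 0.9417645336 * 0.6635857576 = 1.6567824942
Theta = -5.9054790477 + (-0.0878443875) + (1.6567824942) = -4.336541


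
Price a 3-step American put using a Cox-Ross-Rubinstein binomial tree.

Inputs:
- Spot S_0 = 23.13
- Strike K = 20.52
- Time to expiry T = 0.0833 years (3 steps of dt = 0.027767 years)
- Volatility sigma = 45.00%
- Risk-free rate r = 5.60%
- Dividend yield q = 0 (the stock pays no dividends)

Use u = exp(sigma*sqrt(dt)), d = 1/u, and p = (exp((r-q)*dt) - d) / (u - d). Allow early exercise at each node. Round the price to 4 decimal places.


Answer: Price = V(0,0) = 0.2680

Derivation:
dt = T/N = 0.027767
u = exp(sigma*sqrt(dt)) = 1.077868; d = 1/u = 0.927757
p = (exp((r-q)*dt) - d) / (u - d) = 0.491629
Discount per step: exp(-r*dt) = 0.998446
Stock lattice S(k, i) with i counting down-moves:
  k=0: S(0,0) = 23.1300
  k=1: S(1,0) = 24.9311; S(1,1) = 21.4590
  k=2: S(2,0) = 26.8724; S(2,1) = 23.1300; S(2,2) = 19.9088
  k=3: S(3,0) = 28.9649; S(3,1) = 24.9311; S(3,2) = 21.4590; S(3,3) = 18.4705
Terminal payoffs V(N, i) = max(K - S_T, 0):
  V(3,0) = 0.000000; V(3,1) = 0.000000; V(3,2) = 0.000000; V(3,3) = 2.049489
Backward induction: V(k, i) = exp(-r*dt) * [p * V(k+1, i) + (1-p) * V(k+1, i+1)]; then take max(V_cont, immediate exercise) for American.
  V(2,0) = exp(-r*dt) * [p*0.000000 + (1-p)*0.000000] = 0.000000; exercise = 0.000000; V(2,0) = max -> 0.000000
  V(2,1) = exp(-r*dt) * [p*0.000000 + (1-p)*0.000000] = 0.000000; exercise = 0.000000; V(2,1) = max -> 0.000000
  V(2,2) = exp(-r*dt) * [p*0.000000 + (1-p)*2.049489] = 1.040281; exercise = 0.611227; V(2,2) = max -> 1.040281
  V(1,0) = exp(-r*dt) * [p*0.000000 + (1-p)*0.000000] = 0.000000; exercise = 0.000000; V(1,0) = max -> 0.000000
  V(1,1) = exp(-r*dt) * [p*0.000000 + (1-p)*1.040281] = 0.528027; exercise = 0.000000; V(1,1) = max -> 0.528027
  V(0,0) = exp(-r*dt) * [p*0.000000 + (1-p)*0.528027] = 0.268016; exercise = 0.000000; V(0,0) = max -> 0.268016


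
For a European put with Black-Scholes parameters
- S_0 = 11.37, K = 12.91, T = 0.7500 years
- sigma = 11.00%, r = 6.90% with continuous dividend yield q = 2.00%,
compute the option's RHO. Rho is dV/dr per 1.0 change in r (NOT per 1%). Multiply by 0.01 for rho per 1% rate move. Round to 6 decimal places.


d1 = -0.8999987626; d2 = -0.9952615570
phi(d1) = 0.2660855462; exp(-qT) = 0.9851119396; exp(-rT) = 0.9495662287
N(-d2) = 0.8401954651
Rho = -K*T*exp(-rT)*N(-d2) = -12.9100 * 0.7500 * 0.9495662287 * 0.8401954651 = -7.724904

Answer: Rho = -7.724904


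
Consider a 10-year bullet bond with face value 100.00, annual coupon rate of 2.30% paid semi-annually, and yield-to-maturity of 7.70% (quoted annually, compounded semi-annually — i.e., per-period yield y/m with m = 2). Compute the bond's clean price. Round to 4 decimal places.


Answer: Price = 62.8139

Derivation:
Coupon per period c = face * coupon_rate / m = 1.150000
Periods per year m = 2; per-period yield y/m = 0.038500
Number of cashflows N = 20
Cashflows (t years, CF_t, discount factor 1/(1+y/m)^(m*t), PV):
  t = 0.5000: CF_t = 1.150000, DF = 0.962927, PV = 1.107366
  t = 1.0000: CF_t = 1.150000, DF = 0.927229, PV = 1.066313
  t = 1.5000: CF_t = 1.150000, DF = 0.892854, PV = 1.026782
  t = 2.0000: CF_t = 1.150000, DF = 0.859754, PV = 0.988717
  t = 2.5000: CF_t = 1.150000, DF = 0.827880, PV = 0.952062
  t = 3.0000: CF_t = 1.150000, DF = 0.797188, PV = 0.916767
  t = 3.5000: CF_t = 1.150000, DF = 0.767635, PV = 0.882780
  t = 4.0000: CF_t = 1.150000, DF = 0.739176, PV = 0.850053
  t = 4.5000: CF_t = 1.150000, DF = 0.711773, PV = 0.818539
  t = 5.0000: CF_t = 1.150000, DF = 0.685386, PV = 0.788193
  t = 5.5000: CF_t = 1.150000, DF = 0.659977, PV = 0.758973
  t = 6.0000: CF_t = 1.150000, DF = 0.635509, PV = 0.730836
  t = 6.5000: CF_t = 1.150000, DF = 0.611949, PV = 0.703742
  t = 7.0000: CF_t = 1.150000, DF = 0.589263, PV = 0.677652
  t = 7.5000: CF_t = 1.150000, DF = 0.567417, PV = 0.652530
  t = 8.0000: CF_t = 1.150000, DF = 0.546381, PV = 0.628339
  t = 8.5000: CF_t = 1.150000, DF = 0.526126, PV = 0.605045
  t = 9.0000: CF_t = 1.150000, DF = 0.506621, PV = 0.582614
  t = 9.5000: CF_t = 1.150000, DF = 0.487839, PV = 0.561015
  t = 10.0000: CF_t = 101.150000, DF = 0.469753, PV = 47.515562
Price P = sum_t PV_t = 62.813879


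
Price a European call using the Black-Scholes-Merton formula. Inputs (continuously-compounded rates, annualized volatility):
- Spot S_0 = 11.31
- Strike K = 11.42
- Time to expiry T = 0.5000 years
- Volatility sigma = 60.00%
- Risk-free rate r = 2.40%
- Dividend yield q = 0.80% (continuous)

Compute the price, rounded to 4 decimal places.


d1 = (ln(S/K) + (r - q + 0.5*sigma^2) * T) / (sigma * sqrt(T)) = 0.20817480
d2 = d1 - sigma * sqrt(T) = -0.21608927
exp(-rT) = 0.98807171; exp(-qT) = 0.99600799
C = S_0 * exp(-qT) * N(d1) - K * exp(-rT) * N(d2)
N(d1) = 0.58245376; N(d2) = 0.41445908
C = 11.3100 * 0.99600799 * 0.58245376 - 11.4200 * 0.98807171 * 0.41445908 = 1.8846

Answer: Price = 1.8846


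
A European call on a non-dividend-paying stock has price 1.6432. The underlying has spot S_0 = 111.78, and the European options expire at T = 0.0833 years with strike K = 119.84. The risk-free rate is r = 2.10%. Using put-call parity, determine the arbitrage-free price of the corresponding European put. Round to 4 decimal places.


Put-call parity: C - P = S_0 * exp(-qT) - K * exp(-rT).
S_0 * exp(-qT) = 111.7800 * 1.00000000 = 111.78000000
K * exp(-rT) = 119.8400 * 0.99825223 = 119.63054714
P = C - S*exp(-qT) + K*exp(-rT)
P = 1.6432 - 111.78000000 + 119.63054714 = 9.4937

Answer: Put price = 9.4937


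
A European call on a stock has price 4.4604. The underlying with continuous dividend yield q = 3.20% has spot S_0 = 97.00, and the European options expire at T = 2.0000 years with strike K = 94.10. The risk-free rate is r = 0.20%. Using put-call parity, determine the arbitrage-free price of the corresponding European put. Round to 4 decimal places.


Answer: Put price = 7.1983

Derivation:
Put-call parity: C - P = S_0 * exp(-qT) - K * exp(-rT).
S_0 * exp(-qT) = 97.0000 * 0.93800500 = 90.98648495
K * exp(-rT) = 94.1000 * 0.99600799 = 93.72435180
P = C - S*exp(-qT) + K*exp(-rT)
P = 4.4604 - 90.98648495 + 93.72435180 = 7.1983


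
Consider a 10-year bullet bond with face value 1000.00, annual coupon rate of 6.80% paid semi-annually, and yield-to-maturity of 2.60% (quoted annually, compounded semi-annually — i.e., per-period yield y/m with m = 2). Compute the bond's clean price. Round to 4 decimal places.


Answer: Price = 1367.7511

Derivation:
Coupon per period c = face * coupon_rate / m = 34.000000
Periods per year m = 2; per-period yield y/m = 0.013000
Number of cashflows N = 20
Cashflows (t years, CF_t, discount factor 1/(1+y/m)^(m*t), PV):
  t = 0.5000: CF_t = 34.000000, DF = 0.987167, PV = 33.563672
  t = 1.0000: CF_t = 34.000000, DF = 0.974498, PV = 33.132944
  t = 1.5000: CF_t = 34.000000, DF = 0.961992, PV = 32.707743
  t = 2.0000: CF_t = 34.000000, DF = 0.949647, PV = 32.287999
  t = 2.5000: CF_t = 34.000000, DF = 0.937460, PV = 31.873642
  t = 3.0000: CF_t = 34.000000, DF = 0.925429, PV = 31.464602
  t = 3.5000: CF_t = 34.000000, DF = 0.913553, PV = 31.060812
  t = 4.0000: CF_t = 34.000000, DF = 0.901829, PV = 30.662203
  t = 4.5000: CF_t = 34.000000, DF = 0.890256, PV = 30.268710
  t = 5.0000: CF_t = 34.000000, DF = 0.878831, PV = 29.880266
  t = 5.5000: CF_t = 34.000000, DF = 0.867553, PV = 29.496808
  t = 6.0000: CF_t = 34.000000, DF = 0.856420, PV = 29.118270
  t = 6.5000: CF_t = 34.000000, DF = 0.845429, PV = 28.744591
  t = 7.0000: CF_t = 34.000000, DF = 0.834580, PV = 28.375706
  t = 7.5000: CF_t = 34.000000, DF = 0.823869, PV = 28.011556
  t = 8.0000: CF_t = 34.000000, DF = 0.813296, PV = 27.652079
  t = 8.5000: CF_t = 34.000000, DF = 0.802859, PV = 27.297215
  t = 9.0000: CF_t = 34.000000, DF = 0.792556, PV = 26.946906
  t = 9.5000: CF_t = 34.000000, DF = 0.782385, PV = 26.601091
  t = 10.0000: CF_t = 1034.000000, DF = 0.772345, PV = 798.604277
Price P = sum_t PV_t = 1367.751093


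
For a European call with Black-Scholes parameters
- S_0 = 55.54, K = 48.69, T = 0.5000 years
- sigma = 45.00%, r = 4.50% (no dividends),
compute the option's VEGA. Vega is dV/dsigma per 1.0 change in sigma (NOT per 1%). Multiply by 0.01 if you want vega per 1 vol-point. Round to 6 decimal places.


Answer: Vega = 12.737579

Derivation:
d1 = 0.6434822925; d2 = 0.3252842410
phi(d1) = 0.3243366486; exp(-qT) = 1.0000000000; exp(-rT) = 0.9777512372
Vega = S * exp(-qT) * phi(d1) * sqrt(T) = 55.5400 * 1.0000000000 * 0.3243366486 * 0.7071067812 = 12.737579


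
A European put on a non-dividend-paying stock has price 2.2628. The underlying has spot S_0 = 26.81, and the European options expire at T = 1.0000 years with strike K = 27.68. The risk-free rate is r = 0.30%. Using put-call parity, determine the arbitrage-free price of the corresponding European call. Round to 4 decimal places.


Put-call parity: C - P = S_0 * exp(-qT) - K * exp(-rT).
S_0 * exp(-qT) = 26.8100 * 1.00000000 = 26.81000000
K * exp(-rT) = 27.6800 * 0.99700450 = 27.59708444
C = P + S*exp(-qT) - K*exp(-rT)
C = 2.2628 + 26.81000000 - 27.59708444 = 1.4757

Answer: Call price = 1.4757


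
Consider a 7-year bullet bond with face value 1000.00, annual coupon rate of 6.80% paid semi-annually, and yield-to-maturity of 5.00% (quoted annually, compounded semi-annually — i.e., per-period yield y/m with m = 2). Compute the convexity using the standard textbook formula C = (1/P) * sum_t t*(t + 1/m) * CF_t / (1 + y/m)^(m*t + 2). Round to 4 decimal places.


Coupon per period c = face * coupon_rate / m = 34.000000
Periods per year m = 2; per-period yield y/m = 0.025000
Number of cashflows N = 14
Cashflows (t years, CF_t, discount factor 1/(1+y/m)^(m*t), PV):
  t = 0.5000: CF_t = 34.000000, DF = 0.975610, PV = 33.170732
  t = 1.0000: CF_t = 34.000000, DF = 0.951814, PV = 32.361689
  t = 1.5000: CF_t = 34.000000, DF = 0.928599, PV = 31.572380
  t = 2.0000: CF_t = 34.000000, DF = 0.905951, PV = 30.802322
  t = 2.5000: CF_t = 34.000000, DF = 0.883854, PV = 30.051046
  t = 3.0000: CF_t = 34.000000, DF = 0.862297, PV = 29.318093
  t = 3.5000: CF_t = 34.000000, DF = 0.841265, PV = 28.603018
  t = 4.0000: CF_t = 34.000000, DF = 0.820747, PV = 27.905383
  t = 4.5000: CF_t = 34.000000, DF = 0.800728, PV = 27.224764
  t = 5.0000: CF_t = 34.000000, DF = 0.781198, PV = 26.560746
  t = 5.5000: CF_t = 34.000000, DF = 0.762145, PV = 25.912923
  t = 6.0000: CF_t = 34.000000, DF = 0.743556, PV = 25.280900
  t = 6.5000: CF_t = 34.000000, DF = 0.725420, PV = 24.664293
  t = 7.0000: CF_t = 1034.000000, DF = 0.707727, PV = 731.789920
Price P = sum_t PV_t = 1105.218210
Convexity numerator sum_t t*(t + 1/m) * CF_t / (1+y/m)^(m*t + 2):
  t = 0.5000: term = 15.786190
  t = 1.0000: term = 46.203483
  t = 1.5000: term = 90.153137
  t = 2.0000: term = 146.590467
  t = 2.5000: term = 214.522635
  t = 3.0000: term = 293.006526
  t = 3.5000: term = 381.146700
  t = 4.0000: term = 478.093422
  t = 4.5000: term = 583.040758
  t = 5.0000: term = 695.224753
  t = 5.5000: term = 813.921661
  t = 6.0000: term = 938.446262
  t = 6.5000: term = 1068.150216
  t = 7.0000: term = 36567.729515
Convexity = (1/P) * sum = 42332.015726 / 1105.218210 = 38.301953

Answer: Convexity = 38.3020


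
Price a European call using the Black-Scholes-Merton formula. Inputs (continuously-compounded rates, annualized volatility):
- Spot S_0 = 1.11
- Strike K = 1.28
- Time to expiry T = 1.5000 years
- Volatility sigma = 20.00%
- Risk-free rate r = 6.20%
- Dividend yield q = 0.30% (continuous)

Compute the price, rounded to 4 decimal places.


d1 = (ln(S/K) + (r - q + 0.5*sigma^2) * T) / (sigma * sqrt(T)) = -0.09797985
d2 = d1 - sigma * sqrt(T) = -0.34292882
exp(-rT) = 0.91119350; exp(-qT) = 0.99551011
C = S_0 * exp(-qT) * N(d1) - K * exp(-rT) * N(d2)
N(d1) = 0.46097415; N(d2) = 0.36582601
C = 1.1100 * 0.99551011 * 0.46097415 - 1.2800 * 0.91119350 * 0.36582601 = 0.0827

Answer: Price = 0.0827


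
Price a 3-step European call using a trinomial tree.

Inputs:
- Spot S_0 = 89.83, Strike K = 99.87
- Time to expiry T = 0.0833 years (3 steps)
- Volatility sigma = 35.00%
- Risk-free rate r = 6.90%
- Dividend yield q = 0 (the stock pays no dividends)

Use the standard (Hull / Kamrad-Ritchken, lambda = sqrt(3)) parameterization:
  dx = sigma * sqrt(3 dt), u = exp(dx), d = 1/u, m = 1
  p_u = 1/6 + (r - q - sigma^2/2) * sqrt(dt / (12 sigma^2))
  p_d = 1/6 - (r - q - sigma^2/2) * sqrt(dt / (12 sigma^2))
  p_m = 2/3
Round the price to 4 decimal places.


dt = T/N = 0.027767; dx = sigma*sqrt(3*dt) = 0.101016
u = exp(dx) = 1.106294; d = 1/u = 0.903918
p_u = 0.167732, p_m = 0.666667, p_d = 0.165602
Discount per step: exp(-r*dt) = 0.998086
Stock lattice S(k, j) with j the centered position index:
  k=0: S(0,+0) = 89.8300
  k=1: S(1,-1) = 81.1990; S(1,+0) = 89.8300; S(1,+1) = 99.3784
  k=2: S(2,-2) = 73.3973; S(2,-1) = 81.1990; S(2,+0) = 89.8300; S(2,+1) = 99.3784; S(2,+2) = 109.9418
  k=3: S(3,-3) = 66.3452; S(3,-2) = 73.3973; S(3,-1) = 81.1990; S(3,+0) = 89.8300; S(3,+1) = 99.3784; S(3,+2) = 109.9418; S(3,+3) = 121.6280
Terminal payoffs V(N, j) = max(S_T - K, 0):
  V(3,-3) = 0.000000; V(3,-2) = 0.000000; V(3,-1) = 0.000000; V(3,+0) = 0.000000; V(3,+1) = 0.000000; V(3,+2) = 10.071804; V(3,+3) = 21.758006
Backward induction: V(k, j) = exp(-r*dt) * [p_u * V(k+1, j+1) + p_m * V(k+1, j) + p_d * V(k+1, j-1)]
  V(2,-2) = exp(-r*dt) * [p_u*0.000000 + p_m*0.000000 + p_d*0.000000] = 0.000000
  V(2,-1) = exp(-r*dt) * [p_u*0.000000 + p_m*0.000000 + p_d*0.000000] = 0.000000
  V(2,+0) = exp(-r*dt) * [p_u*0.000000 + p_m*0.000000 + p_d*0.000000] = 0.000000
  V(2,+1) = exp(-r*dt) * [p_u*10.071804 + p_m*0.000000 + p_d*0.000000] = 1.686128
  V(2,+2) = exp(-r*dt) * [p_u*21.758006 + p_m*10.071804 + p_d*0.000000] = 10.344208
  V(1,-1) = exp(-r*dt) * [p_u*0.000000 + p_m*0.000000 + p_d*0.000000] = 0.000000
  V(1,+0) = exp(-r*dt) * [p_u*1.686128 + p_m*0.000000 + p_d*0.000000] = 0.282276
  V(1,+1) = exp(-r*dt) * [p_u*10.344208 + p_m*1.686128 + p_d*0.000000] = 2.853666
  V(0,+0) = exp(-r*dt) * [p_u*2.853666 + p_m*0.282276 + p_d*0.000000] = 0.665558

Answer: Price = V(0,0) = 0.6656


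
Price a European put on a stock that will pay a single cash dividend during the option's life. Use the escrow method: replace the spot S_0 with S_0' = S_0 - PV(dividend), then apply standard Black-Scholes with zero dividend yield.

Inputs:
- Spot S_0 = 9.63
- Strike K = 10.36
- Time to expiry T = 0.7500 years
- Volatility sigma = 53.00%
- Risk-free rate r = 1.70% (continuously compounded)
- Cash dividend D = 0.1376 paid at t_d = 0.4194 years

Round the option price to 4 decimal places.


Answer: Price = 2.1808

Derivation:
PV(D) = D * exp(-r * t_d) = 0.1376 * 0.99289556 = 0.13662243
S_0' = S_0 - PV(D) = 9.6300 - 0.13662243 = 9.49337757
d1 = (ln(S_0'/K) + (r + sigma^2/2)*T) / (sigma*sqrt(T)) = 0.06695024
d2 = d1 - sigma*sqrt(T) = -0.39204323
exp(-rT) = 0.98733094
N(-d1) = 0.47331066; N(-d2) = 0.65248686
P = K * exp(-rT) * N(-d2) - S_0' * N(-d1) = 10.3600 * 0.98733094 * 0.65248686 - 9.49337757 * 0.47331066 = 2.1808
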